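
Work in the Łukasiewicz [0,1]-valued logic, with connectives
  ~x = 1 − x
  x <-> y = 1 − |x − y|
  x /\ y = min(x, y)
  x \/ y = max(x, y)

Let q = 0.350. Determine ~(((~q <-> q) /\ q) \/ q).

0.650

~q = 1 − 0.350 = 0.650
~q <-> q = 1 − |0.650 − 0.350| = 1 − 0.300 = 0.700
(~q <-> q) /\ q = min(0.700, 0.350) = 0.350
((~q <-> q) /\ q) \/ q = max(0.350, 0.350) = 0.350
~(((~q <-> q) /\ q) \/ q) = 1 − 0.350 = 0.650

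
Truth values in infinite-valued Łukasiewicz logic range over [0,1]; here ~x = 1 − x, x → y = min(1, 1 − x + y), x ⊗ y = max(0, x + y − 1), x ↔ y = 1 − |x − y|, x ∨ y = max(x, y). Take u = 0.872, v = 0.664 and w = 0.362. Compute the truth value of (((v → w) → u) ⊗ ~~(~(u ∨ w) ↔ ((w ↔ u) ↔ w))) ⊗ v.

v → w = min(1, 1 − 0.664 + 0.362) = min(1, 0.698) = 0.698
(v → w) → u = min(1, 1 − 0.698 + 0.872) = min(1, 1.174) = 1.000
u ∨ w = max(0.872, 0.362) = 0.872
~(u ∨ w) = 1 − 0.872 = 0.128
w ↔ u = 1 − |0.362 − 0.872| = 1 − 0.510 = 0.490
(w ↔ u) ↔ w = 1 − |0.490 − 0.362| = 1 − 0.128 = 0.872
~(u ∨ w) ↔ ((w ↔ u) ↔ w) = 1 − |0.128 − 0.872| = 1 − 0.744 = 0.256
~(~(u ∨ w) ↔ ((w ↔ u) ↔ w)) = 1 − 0.256 = 0.744
~~(~(u ∨ w) ↔ ((w ↔ u) ↔ w)) = 1 − 0.744 = 0.256
((v → w) → u) ⊗ ~~(~(u ∨ w) ↔ ((w ↔ u) ↔ w)) = max(0, 1.000 + 0.256 − 1) = max(0, 0.256) = 0.256
(((v → w) → u) ⊗ ~~(~(u ∨ w) ↔ ((w ↔ u) ↔ w))) ⊗ v = max(0, 0.256 + 0.664 − 1) = max(0, -0.080) = 0.000

0.000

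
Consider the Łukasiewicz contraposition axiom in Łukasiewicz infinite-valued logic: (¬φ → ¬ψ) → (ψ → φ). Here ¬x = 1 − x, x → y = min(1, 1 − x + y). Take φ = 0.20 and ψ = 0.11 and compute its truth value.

¬φ = 1 − 0.20 = 0.80
¬ψ = 1 − 0.11 = 0.89
¬φ → ¬ψ = min(1, 1 − 0.80 + 0.89) = min(1, 1.09) = 1.00
ψ → φ = min(1, 1 − 0.11 + 0.20) = min(1, 1.09) = 1.00
(¬φ → ¬ψ) → (ψ → φ) = min(1, 1 − 1.00 + 1.00) = min(1, 1.00) = 1.00
(As expected: an axiom of Ł∞, always 1.)

1.00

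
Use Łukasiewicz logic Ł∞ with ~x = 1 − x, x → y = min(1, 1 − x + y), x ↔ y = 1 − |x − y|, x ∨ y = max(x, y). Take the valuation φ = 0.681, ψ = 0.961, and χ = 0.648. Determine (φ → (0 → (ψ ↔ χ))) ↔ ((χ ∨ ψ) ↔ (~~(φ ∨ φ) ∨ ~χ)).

ψ ↔ χ = 1 − |0.961 − 0.648| = 1 − 0.313 = 0.687
0 → (ψ ↔ χ) = min(1, 1 − 0.000 + 0.687) = min(1, 1.687) = 1.000
φ → (0 → (ψ ↔ χ)) = min(1, 1 − 0.681 + 1.000) = min(1, 1.319) = 1.000
χ ∨ ψ = max(0.648, 0.961) = 0.961
φ ∨ φ = max(0.681, 0.681) = 0.681
~(φ ∨ φ) = 1 − 0.681 = 0.319
~~(φ ∨ φ) = 1 − 0.319 = 0.681
~χ = 1 − 0.648 = 0.352
~~(φ ∨ φ) ∨ ~χ = max(0.681, 0.352) = 0.681
(χ ∨ ψ) ↔ (~~(φ ∨ φ) ∨ ~χ) = 1 − |0.961 − 0.681| = 1 − 0.280 = 0.720
(φ → (0 → (ψ ↔ χ))) ↔ ((χ ∨ ψ) ↔ (~~(φ ∨ φ) ∨ ~χ)) = 1 − |1.000 − 0.720| = 1 − 0.280 = 0.720

0.720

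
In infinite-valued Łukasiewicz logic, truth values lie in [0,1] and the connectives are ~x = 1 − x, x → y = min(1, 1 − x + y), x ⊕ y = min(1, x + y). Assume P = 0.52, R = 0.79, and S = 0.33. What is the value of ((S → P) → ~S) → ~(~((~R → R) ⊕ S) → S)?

S → P = min(1, 1 − 0.33 + 0.52) = min(1, 1.19) = 1.00
~S = 1 − 0.33 = 0.67
(S → P) → ~S = min(1, 1 − 1.00 + 0.67) = min(1, 0.67) = 0.67
~R = 1 − 0.79 = 0.21
~R → R = min(1, 1 − 0.21 + 0.79) = min(1, 1.58) = 1.00
(~R → R) ⊕ S = min(1, 1.00 + 0.33) = min(1, 1.33) = 1.00
~((~R → R) ⊕ S) = 1 − 1.00 = 0.00
~((~R → R) ⊕ S) → S = min(1, 1 − 0.00 + 0.33) = min(1, 1.33) = 1.00
~(~((~R → R) ⊕ S) → S) = 1 − 1.00 = 0.00
((S → P) → ~S) → ~(~((~R → R) ⊕ S) → S) = min(1, 1 − 0.67 + 0.00) = min(1, 0.33) = 0.33

0.33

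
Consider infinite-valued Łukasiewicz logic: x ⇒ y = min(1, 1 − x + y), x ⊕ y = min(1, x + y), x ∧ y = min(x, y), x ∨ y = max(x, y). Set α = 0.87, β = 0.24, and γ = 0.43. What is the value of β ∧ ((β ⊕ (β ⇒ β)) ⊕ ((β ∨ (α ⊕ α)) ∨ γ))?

0.24

β ⇒ β = min(1, 1 − 0.24 + 0.24) = min(1, 1.00) = 1.00
β ⊕ (β ⇒ β) = min(1, 0.24 + 1.00) = min(1, 1.24) = 1.00
α ⊕ α = min(1, 0.87 + 0.87) = min(1, 1.74) = 1.00
β ∨ (α ⊕ α) = max(0.24, 1.00) = 1.00
(β ∨ (α ⊕ α)) ∨ γ = max(1.00, 0.43) = 1.00
(β ⊕ (β ⇒ β)) ⊕ ((β ∨ (α ⊕ α)) ∨ γ) = min(1, 1.00 + 1.00) = min(1, 2.00) = 1.00
β ∧ ((β ⊕ (β ⇒ β)) ⊕ ((β ∨ (α ⊕ α)) ∨ γ)) = min(0.24, 1.00) = 0.24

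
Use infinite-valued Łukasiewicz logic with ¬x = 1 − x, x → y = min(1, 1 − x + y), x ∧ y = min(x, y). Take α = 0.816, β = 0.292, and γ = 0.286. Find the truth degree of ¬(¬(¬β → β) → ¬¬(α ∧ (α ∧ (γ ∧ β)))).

0.130

¬β = 1 − 0.292 = 0.708
¬β → β = min(1, 1 − 0.708 + 0.292) = min(1, 0.584) = 0.584
¬(¬β → β) = 1 − 0.584 = 0.416
γ ∧ β = min(0.286, 0.292) = 0.286
α ∧ (γ ∧ β) = min(0.816, 0.286) = 0.286
α ∧ (α ∧ (γ ∧ β)) = min(0.816, 0.286) = 0.286
¬(α ∧ (α ∧ (γ ∧ β))) = 1 − 0.286 = 0.714
¬¬(α ∧ (α ∧ (γ ∧ β))) = 1 − 0.714 = 0.286
¬(¬β → β) → ¬¬(α ∧ (α ∧ (γ ∧ β))) = min(1, 1 − 0.416 + 0.286) = min(1, 0.870) = 0.870
¬(¬(¬β → β) → ¬¬(α ∧ (α ∧ (γ ∧ β)))) = 1 − 0.870 = 0.130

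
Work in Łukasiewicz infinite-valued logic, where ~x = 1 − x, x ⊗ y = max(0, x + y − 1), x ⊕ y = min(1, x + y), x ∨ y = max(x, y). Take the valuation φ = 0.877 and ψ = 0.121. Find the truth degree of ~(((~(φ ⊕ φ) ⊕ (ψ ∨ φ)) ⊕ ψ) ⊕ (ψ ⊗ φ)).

φ ⊕ φ = min(1, 0.877 + 0.877) = min(1, 1.754) = 1.000
~(φ ⊕ φ) = 1 − 1.000 = 0.000
ψ ∨ φ = max(0.121, 0.877) = 0.877
~(φ ⊕ φ) ⊕ (ψ ∨ φ) = min(1, 0.000 + 0.877) = min(1, 0.877) = 0.877
(~(φ ⊕ φ) ⊕ (ψ ∨ φ)) ⊕ ψ = min(1, 0.877 + 0.121) = min(1, 0.998) = 0.998
ψ ⊗ φ = max(0, 0.121 + 0.877 − 1) = max(0, -0.002) = 0.000
((~(φ ⊕ φ) ⊕ (ψ ∨ φ)) ⊕ ψ) ⊕ (ψ ⊗ φ) = min(1, 0.998 + 0.000) = min(1, 0.998) = 0.998
~(((~(φ ⊕ φ) ⊕ (ψ ∨ φ)) ⊕ ψ) ⊕ (ψ ⊗ φ)) = 1 − 0.998 = 0.002

0.002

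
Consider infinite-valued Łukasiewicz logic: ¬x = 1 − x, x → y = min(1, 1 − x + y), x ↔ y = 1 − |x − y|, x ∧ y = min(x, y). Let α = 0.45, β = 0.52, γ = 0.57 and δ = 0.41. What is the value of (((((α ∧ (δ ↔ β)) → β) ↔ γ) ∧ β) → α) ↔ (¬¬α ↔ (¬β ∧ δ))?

0.97

δ ↔ β = 1 − |0.41 − 0.52| = 1 − 0.11 = 0.89
α ∧ (δ ↔ β) = min(0.45, 0.89) = 0.45
(α ∧ (δ ↔ β)) → β = min(1, 1 − 0.45 + 0.52) = min(1, 1.07) = 1.00
((α ∧ (δ ↔ β)) → β) ↔ γ = 1 − |1.00 − 0.57| = 1 − 0.43 = 0.57
(((α ∧ (δ ↔ β)) → β) ↔ γ) ∧ β = min(0.57, 0.52) = 0.52
((((α ∧ (δ ↔ β)) → β) ↔ γ) ∧ β) → α = min(1, 1 − 0.52 + 0.45) = min(1, 0.93) = 0.93
¬α = 1 − 0.45 = 0.55
¬¬α = 1 − 0.55 = 0.45
¬β = 1 − 0.52 = 0.48
¬β ∧ δ = min(0.48, 0.41) = 0.41
¬¬α ↔ (¬β ∧ δ) = 1 − |0.45 − 0.41| = 1 − 0.04 = 0.96
(((((α ∧ (δ ↔ β)) → β) ↔ γ) ∧ β) → α) ↔ (¬¬α ↔ (¬β ∧ δ)) = 1 − |0.93 − 0.96| = 1 − 0.03 = 0.97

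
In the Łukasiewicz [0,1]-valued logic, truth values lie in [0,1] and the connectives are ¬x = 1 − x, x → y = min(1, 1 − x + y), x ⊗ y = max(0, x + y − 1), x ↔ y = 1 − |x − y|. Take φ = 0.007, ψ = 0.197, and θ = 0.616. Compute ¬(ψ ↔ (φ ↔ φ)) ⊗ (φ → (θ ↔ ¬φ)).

0.803

φ ↔ φ = 1 − |0.007 − 0.007| = 1 − 0.000 = 1.000
ψ ↔ (φ ↔ φ) = 1 − |0.197 − 1.000| = 1 − 0.803 = 0.197
¬(ψ ↔ (φ ↔ φ)) = 1 − 0.197 = 0.803
¬φ = 1 − 0.007 = 0.993
θ ↔ ¬φ = 1 − |0.616 − 0.993| = 1 − 0.377 = 0.623
φ → (θ ↔ ¬φ) = min(1, 1 − 0.007 + 0.623) = min(1, 1.616) = 1.000
¬(ψ ↔ (φ ↔ φ)) ⊗ (φ → (θ ↔ ¬φ)) = max(0, 0.803 + 1.000 − 1) = max(0, 0.803) = 0.803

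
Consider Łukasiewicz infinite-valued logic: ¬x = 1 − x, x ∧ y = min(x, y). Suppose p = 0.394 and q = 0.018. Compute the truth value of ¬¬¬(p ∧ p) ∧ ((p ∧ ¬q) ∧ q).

p ∧ p = min(0.394, 0.394) = 0.394
¬(p ∧ p) = 1 − 0.394 = 0.606
¬¬(p ∧ p) = 1 − 0.606 = 0.394
¬¬¬(p ∧ p) = 1 − 0.394 = 0.606
¬q = 1 − 0.018 = 0.982
p ∧ ¬q = min(0.394, 0.982) = 0.394
(p ∧ ¬q) ∧ q = min(0.394, 0.018) = 0.018
¬¬¬(p ∧ p) ∧ ((p ∧ ¬q) ∧ q) = min(0.606, 0.018) = 0.018

0.018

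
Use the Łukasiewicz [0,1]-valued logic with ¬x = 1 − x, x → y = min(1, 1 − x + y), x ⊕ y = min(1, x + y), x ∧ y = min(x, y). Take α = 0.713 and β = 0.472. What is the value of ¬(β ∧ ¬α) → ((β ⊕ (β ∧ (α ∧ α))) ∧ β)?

0.759

¬α = 1 − 0.713 = 0.287
β ∧ ¬α = min(0.472, 0.287) = 0.287
¬(β ∧ ¬α) = 1 − 0.287 = 0.713
α ∧ α = min(0.713, 0.713) = 0.713
β ∧ (α ∧ α) = min(0.472, 0.713) = 0.472
β ⊕ (β ∧ (α ∧ α)) = min(1, 0.472 + 0.472) = min(1, 0.944) = 0.944
(β ⊕ (β ∧ (α ∧ α))) ∧ β = min(0.944, 0.472) = 0.472
¬(β ∧ ¬α) → ((β ⊕ (β ∧ (α ∧ α))) ∧ β) = min(1, 1 − 0.713 + 0.472) = min(1, 0.759) = 0.759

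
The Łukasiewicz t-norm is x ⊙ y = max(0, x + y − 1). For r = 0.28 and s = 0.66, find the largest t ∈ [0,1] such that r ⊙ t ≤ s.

The residuum of the Łukasiewicz t-norm gives the supremum: min(1, 1 − 0.28 + 0.66).
1 − 0.28 + 0.66 = 1.38, so t = min(1, 1.38) = 1.00.
Check: 0.28 ⊙ 1.00 = max(0, 0.28) = 0.28 ≤ 0.66.

1.00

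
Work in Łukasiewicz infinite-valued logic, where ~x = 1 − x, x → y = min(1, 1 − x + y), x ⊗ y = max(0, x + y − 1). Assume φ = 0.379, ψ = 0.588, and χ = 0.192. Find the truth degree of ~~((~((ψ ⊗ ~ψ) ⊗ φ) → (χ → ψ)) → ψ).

~ψ = 1 − 0.588 = 0.412
ψ ⊗ ~ψ = max(0, 0.588 + 0.412 − 1) = max(0, 0.000) = 0.000
(ψ ⊗ ~ψ) ⊗ φ = max(0, 0.000 + 0.379 − 1) = max(0, -0.621) = 0.000
~((ψ ⊗ ~ψ) ⊗ φ) = 1 − 0.000 = 1.000
χ → ψ = min(1, 1 − 0.192 + 0.588) = min(1, 1.396) = 1.000
~((ψ ⊗ ~ψ) ⊗ φ) → (χ → ψ) = min(1, 1 − 1.000 + 1.000) = min(1, 1.000) = 1.000
(~((ψ ⊗ ~ψ) ⊗ φ) → (χ → ψ)) → ψ = min(1, 1 − 1.000 + 0.588) = min(1, 0.588) = 0.588
~((~((ψ ⊗ ~ψ) ⊗ φ) → (χ → ψ)) → ψ) = 1 − 0.588 = 0.412
~~((~((ψ ⊗ ~ψ) ⊗ φ) → (χ → ψ)) → ψ) = 1 − 0.412 = 0.588

0.588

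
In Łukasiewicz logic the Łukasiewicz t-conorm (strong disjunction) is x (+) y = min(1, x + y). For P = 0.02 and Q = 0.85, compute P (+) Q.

0.87

P (+) Q = min(1, 0.02 + 0.85) = min(1, 0.87) = 0.87
For comparison, the Gödel t-conorm max(x, y) would give 0.85.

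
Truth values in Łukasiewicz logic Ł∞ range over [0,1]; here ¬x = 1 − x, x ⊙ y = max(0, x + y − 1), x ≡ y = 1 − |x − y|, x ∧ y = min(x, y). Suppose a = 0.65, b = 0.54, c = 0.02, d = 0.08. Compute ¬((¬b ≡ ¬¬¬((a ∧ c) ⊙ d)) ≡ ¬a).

¬b = 1 − 0.54 = 0.46
a ∧ c = min(0.65, 0.02) = 0.02
(a ∧ c) ⊙ d = max(0, 0.02 + 0.08 − 1) = max(0, -0.90) = 0.00
¬((a ∧ c) ⊙ d) = 1 − 0.00 = 1.00
¬¬((a ∧ c) ⊙ d) = 1 − 1.00 = 0.00
¬¬¬((a ∧ c) ⊙ d) = 1 − 0.00 = 1.00
¬b ≡ ¬¬¬((a ∧ c) ⊙ d) = 1 − |0.46 − 1.00| = 1 − 0.54 = 0.46
¬a = 1 − 0.65 = 0.35
(¬b ≡ ¬¬¬((a ∧ c) ⊙ d)) ≡ ¬a = 1 − |0.46 − 0.35| = 1 − 0.11 = 0.89
¬((¬b ≡ ¬¬¬((a ∧ c) ⊙ d)) ≡ ¬a) = 1 − 0.89 = 0.11

0.11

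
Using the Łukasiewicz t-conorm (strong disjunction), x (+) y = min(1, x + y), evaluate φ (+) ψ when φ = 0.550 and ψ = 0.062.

φ (+) ψ = min(1, 0.550 + 0.062) = min(1, 0.612) = 0.612
For comparison, the Gödel t-conorm max(x, y) would give 0.550.

0.612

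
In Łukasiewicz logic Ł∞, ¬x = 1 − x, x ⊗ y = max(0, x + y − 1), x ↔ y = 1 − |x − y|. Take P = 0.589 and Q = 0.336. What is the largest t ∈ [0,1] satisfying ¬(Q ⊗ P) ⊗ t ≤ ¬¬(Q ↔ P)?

0.747

Q ⊗ P = max(0, 0.336 + 0.589 − 1) = max(0, -0.075) = 0.000
¬(Q ⊗ P) = 1 − 0.000 = 1.000
So the left factor is ¬(Q ⊗ P) = 1.000.
Q ↔ P = 1 − |0.336 − 0.589| = 1 − 0.253 = 0.747
¬(Q ↔ P) = 1 − 0.747 = 0.253
¬¬(Q ↔ P) = 1 − 0.253 = 0.747
So the right-hand bound is ¬¬(Q ↔ P) = 0.747.
The residuum of the Łukasiewicz t-norm gives the supremum: min(1, 1 − 1.000 + 0.747).
1 − 1.000 + 0.747 = 0.747, so t = min(1, 0.747) = 0.747.
Check: 1.000 ⊗ 0.747 = max(0, 0.747) = 0.747 ≤ 0.747.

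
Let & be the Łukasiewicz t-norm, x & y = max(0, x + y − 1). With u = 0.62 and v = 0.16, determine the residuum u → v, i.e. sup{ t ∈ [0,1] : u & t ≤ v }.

The residuum of the Łukasiewicz t-norm gives the supremum: min(1, 1 − 0.62 + 0.16).
1 − 0.62 + 0.16 = 0.54, so t = min(1, 0.54) = 0.54.
Check: 0.62 & 0.54 = max(0, 0.16) = 0.16 ≤ 0.16.

0.54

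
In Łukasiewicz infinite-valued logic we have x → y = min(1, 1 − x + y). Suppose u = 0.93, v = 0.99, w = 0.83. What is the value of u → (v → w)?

0.91

v → w = min(1, 1 − 0.99 + 0.83) = min(1, 0.84) = 0.84
u → (v → w) = min(1, 1 − 0.93 + 0.84) = min(1, 0.91) = 0.91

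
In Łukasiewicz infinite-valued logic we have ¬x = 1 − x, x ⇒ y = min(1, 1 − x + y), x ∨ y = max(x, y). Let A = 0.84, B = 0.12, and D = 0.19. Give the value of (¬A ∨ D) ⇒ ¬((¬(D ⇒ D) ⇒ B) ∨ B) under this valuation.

¬A = 1 − 0.84 = 0.16
¬A ∨ D = max(0.16, 0.19) = 0.19
D ⇒ D = min(1, 1 − 0.19 + 0.19) = min(1, 1.00) = 1.00
¬(D ⇒ D) = 1 − 1.00 = 0.00
¬(D ⇒ D) ⇒ B = min(1, 1 − 0.00 + 0.12) = min(1, 1.12) = 1.00
(¬(D ⇒ D) ⇒ B) ∨ B = max(1.00, 0.12) = 1.00
¬((¬(D ⇒ D) ⇒ B) ∨ B) = 1 − 1.00 = 0.00
(¬A ∨ D) ⇒ ¬((¬(D ⇒ D) ⇒ B) ∨ B) = min(1, 1 − 0.19 + 0.00) = min(1, 0.81) = 0.81

0.81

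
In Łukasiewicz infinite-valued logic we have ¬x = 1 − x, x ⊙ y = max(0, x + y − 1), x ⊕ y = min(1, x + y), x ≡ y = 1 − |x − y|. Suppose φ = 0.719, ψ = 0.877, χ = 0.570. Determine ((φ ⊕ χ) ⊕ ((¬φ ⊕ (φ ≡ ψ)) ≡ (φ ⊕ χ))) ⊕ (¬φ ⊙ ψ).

φ ⊕ χ = min(1, 0.719 + 0.570) = min(1, 1.289) = 1.000
¬φ = 1 − 0.719 = 0.281
φ ≡ ψ = 1 − |0.719 − 0.877| = 1 − 0.158 = 0.842
¬φ ⊕ (φ ≡ ψ) = min(1, 0.281 + 0.842) = min(1, 1.123) = 1.000
(¬φ ⊕ (φ ≡ ψ)) ≡ (φ ⊕ χ) = 1 − |1.000 − 1.000| = 1 − 0.000 = 1.000
(φ ⊕ χ) ⊕ ((¬φ ⊕ (φ ≡ ψ)) ≡ (φ ⊕ χ)) = min(1, 1.000 + 1.000) = min(1, 2.000) = 1.000
¬φ ⊙ ψ = max(0, 0.281 + 0.877 − 1) = max(0, 0.158) = 0.158
((φ ⊕ χ) ⊕ ((¬φ ⊕ (φ ≡ ψ)) ≡ (φ ⊕ χ))) ⊕ (¬φ ⊙ ψ) = min(1, 1.000 + 0.158) = min(1, 1.158) = 1.000

1.000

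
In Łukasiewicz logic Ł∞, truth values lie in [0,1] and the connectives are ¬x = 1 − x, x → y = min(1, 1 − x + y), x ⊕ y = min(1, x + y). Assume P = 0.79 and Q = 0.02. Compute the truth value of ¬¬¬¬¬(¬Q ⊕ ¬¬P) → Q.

¬Q = 1 − 0.02 = 0.98
¬P = 1 − 0.79 = 0.21
¬¬P = 1 − 0.21 = 0.79
¬Q ⊕ ¬¬P = min(1, 0.98 + 0.79) = min(1, 1.77) = 1.00
¬(¬Q ⊕ ¬¬P) = 1 − 1.00 = 0.00
¬¬(¬Q ⊕ ¬¬P) = 1 − 0.00 = 1.00
¬¬¬(¬Q ⊕ ¬¬P) = 1 − 1.00 = 0.00
¬¬¬¬(¬Q ⊕ ¬¬P) = 1 − 0.00 = 1.00
¬¬¬¬¬(¬Q ⊕ ¬¬P) = 1 − 1.00 = 0.00
¬¬¬¬¬(¬Q ⊕ ¬¬P) → Q = min(1, 1 − 0.00 + 0.02) = min(1, 1.02) = 1.00

1.00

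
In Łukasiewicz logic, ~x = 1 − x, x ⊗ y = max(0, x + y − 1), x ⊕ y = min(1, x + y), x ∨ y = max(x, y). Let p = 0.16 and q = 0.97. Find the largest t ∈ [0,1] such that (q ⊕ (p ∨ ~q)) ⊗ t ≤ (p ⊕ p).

~q = 1 − 0.97 = 0.03
p ∨ ~q = max(0.16, 0.03) = 0.16
q ⊕ (p ∨ ~q) = min(1, 0.97 + 0.16) = min(1, 1.13) = 1.00
So the left factor is q ⊕ (p ∨ ~q) = 1.00.
p ⊕ p = min(1, 0.16 + 0.16) = min(1, 0.32) = 0.32
So the right-hand bound is p ⊕ p = 0.32.
The residuum of the Łukasiewicz t-norm gives the supremum: min(1, 1 − 1.00 + 0.32).
1 − 1.00 + 0.32 = 0.32, so t = min(1, 0.32) = 0.32.
Check: 1.00 ⊗ 0.32 = max(0, 0.32) = 0.32 ≤ 0.32.

0.32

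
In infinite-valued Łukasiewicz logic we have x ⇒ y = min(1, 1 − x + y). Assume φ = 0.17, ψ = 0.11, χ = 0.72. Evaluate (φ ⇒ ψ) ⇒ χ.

φ ⇒ ψ = min(1, 1 − 0.17 + 0.11) = min(1, 0.94) = 0.94
(φ ⇒ ψ) ⇒ χ = min(1, 1 − 0.94 + 0.72) = min(1, 0.78) = 0.78

0.78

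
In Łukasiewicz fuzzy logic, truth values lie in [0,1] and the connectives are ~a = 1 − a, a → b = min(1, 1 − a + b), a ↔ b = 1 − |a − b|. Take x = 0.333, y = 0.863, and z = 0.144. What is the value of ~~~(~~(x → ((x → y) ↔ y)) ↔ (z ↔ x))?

x → y = min(1, 1 − 0.333 + 0.863) = min(1, 1.530) = 1.000
(x → y) ↔ y = 1 − |1.000 − 0.863| = 1 − 0.137 = 0.863
x → ((x → y) ↔ y) = min(1, 1 − 0.333 + 0.863) = min(1, 1.530) = 1.000
~(x → ((x → y) ↔ y)) = 1 − 1.000 = 0.000
~~(x → ((x → y) ↔ y)) = 1 − 0.000 = 1.000
z ↔ x = 1 − |0.144 − 0.333| = 1 − 0.189 = 0.811
~~(x → ((x → y) ↔ y)) ↔ (z ↔ x) = 1 − |1.000 − 0.811| = 1 − 0.189 = 0.811
~(~~(x → ((x → y) ↔ y)) ↔ (z ↔ x)) = 1 − 0.811 = 0.189
~~(~~(x → ((x → y) ↔ y)) ↔ (z ↔ x)) = 1 − 0.189 = 0.811
~~~(~~(x → ((x → y) ↔ y)) ↔ (z ↔ x)) = 1 − 0.811 = 0.189

0.189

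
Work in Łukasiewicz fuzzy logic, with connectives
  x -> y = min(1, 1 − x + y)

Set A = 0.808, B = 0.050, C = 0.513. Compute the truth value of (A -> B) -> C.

A -> B = min(1, 1 − 0.808 + 0.050) = min(1, 0.242) = 0.242
(A -> B) -> C = min(1, 1 − 0.242 + 0.513) = min(1, 1.271) = 1.000

1.000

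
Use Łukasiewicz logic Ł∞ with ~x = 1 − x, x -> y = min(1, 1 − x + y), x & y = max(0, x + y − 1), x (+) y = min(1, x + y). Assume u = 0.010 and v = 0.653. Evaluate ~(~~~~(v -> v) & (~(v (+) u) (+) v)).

0.010

v -> v = min(1, 1 − 0.653 + 0.653) = min(1, 1.000) = 1.000
~(v -> v) = 1 − 1.000 = 0.000
~~(v -> v) = 1 − 0.000 = 1.000
~~~(v -> v) = 1 − 1.000 = 0.000
~~~~(v -> v) = 1 − 0.000 = 1.000
v (+) u = min(1, 0.653 + 0.010) = min(1, 0.663) = 0.663
~(v (+) u) = 1 − 0.663 = 0.337
~(v (+) u) (+) v = min(1, 0.337 + 0.653) = min(1, 0.990) = 0.990
~~~~(v -> v) & (~(v (+) u) (+) v) = max(0, 1.000 + 0.990 − 1) = max(0, 0.990) = 0.990
~(~~~~(v -> v) & (~(v (+) u) (+) v)) = 1 − 0.990 = 0.010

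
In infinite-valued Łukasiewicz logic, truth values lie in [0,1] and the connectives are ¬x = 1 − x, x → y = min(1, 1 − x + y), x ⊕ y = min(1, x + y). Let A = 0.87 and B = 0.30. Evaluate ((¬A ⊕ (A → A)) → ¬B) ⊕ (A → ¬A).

0.96

¬A = 1 − 0.87 = 0.13
A → A = min(1, 1 − 0.87 + 0.87) = min(1, 1.00) = 1.00
¬A ⊕ (A → A) = min(1, 0.13 + 1.00) = min(1, 1.13) = 1.00
¬B = 1 − 0.30 = 0.70
(¬A ⊕ (A → A)) → ¬B = min(1, 1 − 1.00 + 0.70) = min(1, 0.70) = 0.70
A → ¬A = min(1, 1 − 0.87 + 0.13) = min(1, 0.26) = 0.26
((¬A ⊕ (A → A)) → ¬B) ⊕ (A → ¬A) = min(1, 0.70 + 0.26) = min(1, 0.96) = 0.96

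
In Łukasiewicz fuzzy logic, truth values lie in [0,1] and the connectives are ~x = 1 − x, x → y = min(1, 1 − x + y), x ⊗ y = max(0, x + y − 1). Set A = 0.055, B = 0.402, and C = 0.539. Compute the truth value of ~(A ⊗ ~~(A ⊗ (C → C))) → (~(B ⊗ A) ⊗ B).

0.402

C → C = min(1, 1 − 0.539 + 0.539) = min(1, 1.000) = 1.000
A ⊗ (C → C) = max(0, 0.055 + 1.000 − 1) = max(0, 0.055) = 0.055
~(A ⊗ (C → C)) = 1 − 0.055 = 0.945
~~(A ⊗ (C → C)) = 1 − 0.945 = 0.055
A ⊗ ~~(A ⊗ (C → C)) = max(0, 0.055 + 0.055 − 1) = max(0, -0.890) = 0.000
~(A ⊗ ~~(A ⊗ (C → C))) = 1 − 0.000 = 1.000
B ⊗ A = max(0, 0.402 + 0.055 − 1) = max(0, -0.543) = 0.000
~(B ⊗ A) = 1 − 0.000 = 1.000
~(B ⊗ A) ⊗ B = max(0, 1.000 + 0.402 − 1) = max(0, 0.402) = 0.402
~(A ⊗ ~~(A ⊗ (C → C))) → (~(B ⊗ A) ⊗ B) = min(1, 1 − 1.000 + 0.402) = min(1, 0.402) = 0.402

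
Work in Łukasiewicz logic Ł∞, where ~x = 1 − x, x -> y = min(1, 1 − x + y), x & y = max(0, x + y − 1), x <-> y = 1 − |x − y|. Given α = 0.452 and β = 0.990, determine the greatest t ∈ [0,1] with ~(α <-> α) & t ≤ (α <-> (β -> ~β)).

1.000

α <-> α = 1 − |0.452 − 0.452| = 1 − 0.000 = 1.000
~(α <-> α) = 1 − 1.000 = 0.000
So the left factor is ~(α <-> α) = 0.000.
~β = 1 − 0.990 = 0.010
β -> ~β = min(1, 1 − 0.990 + 0.010) = min(1, 0.020) = 0.020
α <-> (β -> ~β) = 1 − |0.452 − 0.020| = 1 − 0.432 = 0.568
So the right-hand bound is α <-> (β -> ~β) = 0.568.
The residuum of the Łukasiewicz t-norm gives the supremum: min(1, 1 − 0.000 + 0.568).
1 − 0.000 + 0.568 = 1.568, so t = min(1, 1.568) = 1.000.
Check: 0.000 & 1.000 = max(0, 0.000) = 0.000 ≤ 0.568.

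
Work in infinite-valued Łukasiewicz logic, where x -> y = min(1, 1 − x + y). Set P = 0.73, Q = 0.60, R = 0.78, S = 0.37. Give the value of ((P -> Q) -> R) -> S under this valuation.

0.46

P -> Q = min(1, 1 − 0.73 + 0.60) = min(1, 0.87) = 0.87
(P -> Q) -> R = min(1, 1 − 0.87 + 0.78) = min(1, 0.91) = 0.91
((P -> Q) -> R) -> S = min(1, 1 − 0.91 + 0.37) = min(1, 0.46) = 0.46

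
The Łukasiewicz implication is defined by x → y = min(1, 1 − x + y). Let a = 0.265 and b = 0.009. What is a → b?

a → b = min(1, 1 − 0.265 + 0.009) = min(1, 0.744) = 0.744
For comparison, the Gödel implication (1 if x ≤ y else y) would give 0.009.

0.744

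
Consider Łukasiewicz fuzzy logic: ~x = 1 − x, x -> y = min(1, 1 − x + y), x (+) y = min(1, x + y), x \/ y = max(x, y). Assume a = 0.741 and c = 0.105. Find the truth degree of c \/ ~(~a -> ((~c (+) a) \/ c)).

0.105

~a = 1 − 0.741 = 0.259
~c = 1 − 0.105 = 0.895
~c (+) a = min(1, 0.895 + 0.741) = min(1, 1.636) = 1.000
(~c (+) a) \/ c = max(1.000, 0.105) = 1.000
~a -> ((~c (+) a) \/ c) = min(1, 1 − 0.259 + 1.000) = min(1, 1.741) = 1.000
~(~a -> ((~c (+) a) \/ c)) = 1 − 1.000 = 0.000
c \/ ~(~a -> ((~c (+) a) \/ c)) = max(0.105, 0.000) = 0.105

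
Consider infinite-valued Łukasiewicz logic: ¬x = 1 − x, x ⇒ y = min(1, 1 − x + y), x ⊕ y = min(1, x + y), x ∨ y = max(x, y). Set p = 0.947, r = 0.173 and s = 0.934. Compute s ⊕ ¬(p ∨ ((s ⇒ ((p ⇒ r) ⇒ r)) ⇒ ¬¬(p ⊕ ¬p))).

p ⇒ r = min(1, 1 − 0.947 + 0.173) = min(1, 0.226) = 0.226
(p ⇒ r) ⇒ r = min(1, 1 − 0.226 + 0.173) = min(1, 0.947) = 0.947
s ⇒ ((p ⇒ r) ⇒ r) = min(1, 1 − 0.934 + 0.947) = min(1, 1.013) = 1.000
¬p = 1 − 0.947 = 0.053
p ⊕ ¬p = min(1, 0.947 + 0.053) = min(1, 1.000) = 1.000
¬(p ⊕ ¬p) = 1 − 1.000 = 0.000
¬¬(p ⊕ ¬p) = 1 − 0.000 = 1.000
(s ⇒ ((p ⇒ r) ⇒ r)) ⇒ ¬¬(p ⊕ ¬p) = min(1, 1 − 1.000 + 1.000) = min(1, 1.000) = 1.000
p ∨ ((s ⇒ ((p ⇒ r) ⇒ r)) ⇒ ¬¬(p ⊕ ¬p)) = max(0.947, 1.000) = 1.000
¬(p ∨ ((s ⇒ ((p ⇒ r) ⇒ r)) ⇒ ¬¬(p ⊕ ¬p))) = 1 − 1.000 = 0.000
s ⊕ ¬(p ∨ ((s ⇒ ((p ⇒ r) ⇒ r)) ⇒ ¬¬(p ⊕ ¬p))) = min(1, 0.934 + 0.000) = min(1, 0.934) = 0.934

0.934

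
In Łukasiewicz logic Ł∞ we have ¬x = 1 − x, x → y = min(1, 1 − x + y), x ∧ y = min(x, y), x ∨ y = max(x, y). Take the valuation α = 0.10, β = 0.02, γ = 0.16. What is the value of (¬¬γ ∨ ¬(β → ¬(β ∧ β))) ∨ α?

¬γ = 1 − 0.16 = 0.84
¬¬γ = 1 − 0.84 = 0.16
β ∧ β = min(0.02, 0.02) = 0.02
¬(β ∧ β) = 1 − 0.02 = 0.98
β → ¬(β ∧ β) = min(1, 1 − 0.02 + 0.98) = min(1, 1.96) = 1.00
¬(β → ¬(β ∧ β)) = 1 − 1.00 = 0.00
¬¬γ ∨ ¬(β → ¬(β ∧ β)) = max(0.16, 0.00) = 0.16
(¬¬γ ∨ ¬(β → ¬(β ∧ β))) ∨ α = max(0.16, 0.10) = 0.16

0.16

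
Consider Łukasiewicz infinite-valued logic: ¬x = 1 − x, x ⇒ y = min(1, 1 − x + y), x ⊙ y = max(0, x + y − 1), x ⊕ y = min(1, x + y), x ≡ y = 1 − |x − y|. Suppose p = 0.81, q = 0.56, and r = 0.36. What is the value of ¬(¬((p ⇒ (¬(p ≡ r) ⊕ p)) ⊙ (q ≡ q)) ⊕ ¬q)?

0.56

p ≡ r = 1 − |0.81 − 0.36| = 1 − 0.45 = 0.55
¬(p ≡ r) = 1 − 0.55 = 0.45
¬(p ≡ r) ⊕ p = min(1, 0.45 + 0.81) = min(1, 1.26) = 1.00
p ⇒ (¬(p ≡ r) ⊕ p) = min(1, 1 − 0.81 + 1.00) = min(1, 1.19) = 1.00
q ≡ q = 1 − |0.56 − 0.56| = 1 − 0.00 = 1.00
(p ⇒ (¬(p ≡ r) ⊕ p)) ⊙ (q ≡ q) = max(0, 1.00 + 1.00 − 1) = max(0, 1.00) = 1.00
¬((p ⇒ (¬(p ≡ r) ⊕ p)) ⊙ (q ≡ q)) = 1 − 1.00 = 0.00
¬q = 1 − 0.56 = 0.44
¬((p ⇒ (¬(p ≡ r) ⊕ p)) ⊙ (q ≡ q)) ⊕ ¬q = min(1, 0.00 + 0.44) = min(1, 0.44) = 0.44
¬(¬((p ⇒ (¬(p ≡ r) ⊕ p)) ⊙ (q ≡ q)) ⊕ ¬q) = 1 − 0.44 = 0.56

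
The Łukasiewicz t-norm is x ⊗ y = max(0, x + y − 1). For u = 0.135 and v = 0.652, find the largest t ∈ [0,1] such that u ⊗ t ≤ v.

1.000

The residuum of the Łukasiewicz t-norm gives the supremum: min(1, 1 − 0.135 + 0.652).
1 − 0.135 + 0.652 = 1.517, so t = min(1, 1.517) = 1.000.
Check: 0.135 ⊗ 1.000 = max(0, 0.135) = 0.135 ≤ 0.652.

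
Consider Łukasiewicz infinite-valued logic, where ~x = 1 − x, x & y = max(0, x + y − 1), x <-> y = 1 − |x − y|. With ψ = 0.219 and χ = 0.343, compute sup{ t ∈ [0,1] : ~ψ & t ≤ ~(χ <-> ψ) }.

0.343

~ψ = 1 − 0.219 = 0.781
So the left factor is ~ψ = 0.781.
χ <-> ψ = 1 − |0.343 − 0.219| = 1 − 0.124 = 0.876
~(χ <-> ψ) = 1 − 0.876 = 0.124
So the right-hand bound is ~(χ <-> ψ) = 0.124.
The residuum of the Łukasiewicz t-norm gives the supremum: min(1, 1 − 0.781 + 0.124).
1 − 0.781 + 0.124 = 0.343, so t = min(1, 0.343) = 0.343.
Check: 0.781 & 0.343 = max(0, 0.124) = 0.124 ≤ 0.124.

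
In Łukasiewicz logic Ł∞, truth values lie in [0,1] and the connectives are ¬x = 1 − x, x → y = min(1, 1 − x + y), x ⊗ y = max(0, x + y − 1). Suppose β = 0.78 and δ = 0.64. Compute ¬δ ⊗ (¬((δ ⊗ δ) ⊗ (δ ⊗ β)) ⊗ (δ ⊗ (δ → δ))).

¬δ = 1 − 0.64 = 0.36
δ ⊗ δ = max(0, 0.64 + 0.64 − 1) = max(0, 0.28) = 0.28
δ ⊗ β = max(0, 0.64 + 0.78 − 1) = max(0, 0.42) = 0.42
(δ ⊗ δ) ⊗ (δ ⊗ β) = max(0, 0.28 + 0.42 − 1) = max(0, -0.30) = 0.00
¬((δ ⊗ δ) ⊗ (δ ⊗ β)) = 1 − 0.00 = 1.00
δ → δ = min(1, 1 − 0.64 + 0.64) = min(1, 1.00) = 1.00
δ ⊗ (δ → δ) = max(0, 0.64 + 1.00 − 1) = max(0, 0.64) = 0.64
¬((δ ⊗ δ) ⊗ (δ ⊗ β)) ⊗ (δ ⊗ (δ → δ)) = max(0, 1.00 + 0.64 − 1) = max(0, 0.64) = 0.64
¬δ ⊗ (¬((δ ⊗ δ) ⊗ (δ ⊗ β)) ⊗ (δ ⊗ (δ → δ))) = max(0, 0.36 + 0.64 − 1) = max(0, 0.00) = 0.00

0.00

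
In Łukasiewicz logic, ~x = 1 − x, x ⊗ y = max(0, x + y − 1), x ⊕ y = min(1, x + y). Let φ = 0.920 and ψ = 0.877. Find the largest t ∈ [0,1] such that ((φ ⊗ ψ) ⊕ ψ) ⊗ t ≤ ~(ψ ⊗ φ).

φ ⊗ ψ = max(0, 0.920 + 0.877 − 1) = max(0, 0.797) = 0.797
(φ ⊗ ψ) ⊕ ψ = min(1, 0.797 + 0.877) = min(1, 1.674) = 1.000
So the left factor is (φ ⊗ ψ) ⊕ ψ = 1.000.
ψ ⊗ φ = max(0, 0.877 + 0.920 − 1) = max(0, 0.797) = 0.797
~(ψ ⊗ φ) = 1 − 0.797 = 0.203
So the right-hand bound is ~(ψ ⊗ φ) = 0.203.
The residuum of the Łukasiewicz t-norm gives the supremum: min(1, 1 − 1.000 + 0.203).
1 − 1.000 + 0.203 = 0.203, so t = min(1, 0.203) = 0.203.
Check: 1.000 ⊗ 0.203 = max(0, 0.203) = 0.203 ≤ 0.203.

0.203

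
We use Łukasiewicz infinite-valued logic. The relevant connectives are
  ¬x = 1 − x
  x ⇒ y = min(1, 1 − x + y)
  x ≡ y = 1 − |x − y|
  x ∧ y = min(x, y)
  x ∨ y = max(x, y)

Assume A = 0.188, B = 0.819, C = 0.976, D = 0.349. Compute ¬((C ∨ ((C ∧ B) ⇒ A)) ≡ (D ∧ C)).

0.627

C ∧ B = min(0.976, 0.819) = 0.819
(C ∧ B) ⇒ A = min(1, 1 − 0.819 + 0.188) = min(1, 0.369) = 0.369
C ∨ ((C ∧ B) ⇒ A) = max(0.976, 0.369) = 0.976
D ∧ C = min(0.349, 0.976) = 0.349
(C ∨ ((C ∧ B) ⇒ A)) ≡ (D ∧ C) = 1 − |0.976 − 0.349| = 1 − 0.627 = 0.373
¬((C ∨ ((C ∧ B) ⇒ A)) ≡ (D ∧ C)) = 1 − 0.373 = 0.627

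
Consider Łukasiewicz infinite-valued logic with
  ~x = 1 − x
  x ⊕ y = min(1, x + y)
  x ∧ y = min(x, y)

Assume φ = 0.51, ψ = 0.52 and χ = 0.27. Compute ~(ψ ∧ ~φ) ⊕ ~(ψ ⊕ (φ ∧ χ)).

~φ = 1 − 0.51 = 0.49
ψ ∧ ~φ = min(0.52, 0.49) = 0.49
~(ψ ∧ ~φ) = 1 − 0.49 = 0.51
φ ∧ χ = min(0.51, 0.27) = 0.27
ψ ⊕ (φ ∧ χ) = min(1, 0.52 + 0.27) = min(1, 0.79) = 0.79
~(ψ ⊕ (φ ∧ χ)) = 1 − 0.79 = 0.21
~(ψ ∧ ~φ) ⊕ ~(ψ ⊕ (φ ∧ χ)) = min(1, 0.51 + 0.21) = min(1, 0.72) = 0.72

0.72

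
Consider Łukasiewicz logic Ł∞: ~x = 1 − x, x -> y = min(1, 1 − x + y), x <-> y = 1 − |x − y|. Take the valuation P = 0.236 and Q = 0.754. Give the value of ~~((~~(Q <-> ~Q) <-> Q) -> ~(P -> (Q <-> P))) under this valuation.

0.262

~Q = 1 − 0.754 = 0.246
Q <-> ~Q = 1 − |0.754 − 0.246| = 1 − 0.508 = 0.492
~(Q <-> ~Q) = 1 − 0.492 = 0.508
~~(Q <-> ~Q) = 1 − 0.508 = 0.492
~~(Q <-> ~Q) <-> Q = 1 − |0.492 − 0.754| = 1 − 0.262 = 0.738
Q <-> P = 1 − |0.754 − 0.236| = 1 − 0.518 = 0.482
P -> (Q <-> P) = min(1, 1 − 0.236 + 0.482) = min(1, 1.246) = 1.000
~(P -> (Q <-> P)) = 1 − 1.000 = 0.000
(~~(Q <-> ~Q) <-> Q) -> ~(P -> (Q <-> P)) = min(1, 1 − 0.738 + 0.000) = min(1, 0.262) = 0.262
~((~~(Q <-> ~Q) <-> Q) -> ~(P -> (Q <-> P))) = 1 − 0.262 = 0.738
~~((~~(Q <-> ~Q) <-> Q) -> ~(P -> (Q <-> P))) = 1 − 0.738 = 0.262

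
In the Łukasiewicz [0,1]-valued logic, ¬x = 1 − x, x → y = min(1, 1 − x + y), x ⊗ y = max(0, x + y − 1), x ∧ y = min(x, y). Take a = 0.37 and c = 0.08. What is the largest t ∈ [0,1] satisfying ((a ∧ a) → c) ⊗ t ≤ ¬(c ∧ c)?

a ∧ a = min(0.37, 0.37) = 0.37
(a ∧ a) → c = min(1, 1 − 0.37 + 0.08) = min(1, 0.71) = 0.71
So the left factor is (a ∧ a) → c = 0.71.
c ∧ c = min(0.08, 0.08) = 0.08
¬(c ∧ c) = 1 − 0.08 = 0.92
So the right-hand bound is ¬(c ∧ c) = 0.92.
The residuum of the Łukasiewicz t-norm gives the supremum: min(1, 1 − 0.71 + 0.92).
1 − 0.71 + 0.92 = 1.21, so t = min(1, 1.21) = 1.00.
Check: 0.71 ⊗ 1.00 = max(0, 0.71) = 0.71 ≤ 0.92.

1.00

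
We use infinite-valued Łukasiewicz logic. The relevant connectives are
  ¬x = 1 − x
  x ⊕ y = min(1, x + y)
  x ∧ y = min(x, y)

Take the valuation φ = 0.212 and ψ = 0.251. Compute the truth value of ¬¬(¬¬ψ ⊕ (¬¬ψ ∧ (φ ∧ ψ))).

¬ψ = 1 − 0.251 = 0.749
¬¬ψ = 1 − 0.749 = 0.251
φ ∧ ψ = min(0.212, 0.251) = 0.212
¬¬ψ ∧ (φ ∧ ψ) = min(0.251, 0.212) = 0.212
¬¬ψ ⊕ (¬¬ψ ∧ (φ ∧ ψ)) = min(1, 0.251 + 0.212) = min(1, 0.463) = 0.463
¬(¬¬ψ ⊕ (¬¬ψ ∧ (φ ∧ ψ))) = 1 − 0.463 = 0.537
¬¬(¬¬ψ ⊕ (¬¬ψ ∧ (φ ∧ ψ))) = 1 − 0.537 = 0.463

0.463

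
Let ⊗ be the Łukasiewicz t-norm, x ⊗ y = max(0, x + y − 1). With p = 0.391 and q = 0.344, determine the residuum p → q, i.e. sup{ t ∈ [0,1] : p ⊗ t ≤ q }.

0.953

The residuum of the Łukasiewicz t-norm gives the supremum: min(1, 1 − 0.391 + 0.344).
1 − 0.391 + 0.344 = 0.953, so t = min(1, 0.953) = 0.953.
Check: 0.391 ⊗ 0.953 = max(0, 0.344) = 0.344 ≤ 0.344.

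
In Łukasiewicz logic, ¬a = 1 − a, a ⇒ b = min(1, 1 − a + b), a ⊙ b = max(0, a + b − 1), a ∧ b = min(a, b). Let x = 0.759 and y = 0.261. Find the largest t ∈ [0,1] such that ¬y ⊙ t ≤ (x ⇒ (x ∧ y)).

¬y = 1 − 0.261 = 0.739
So the left factor is ¬y = 0.739.
x ∧ y = min(0.759, 0.261) = 0.261
x ⇒ (x ∧ y) = min(1, 1 − 0.759 + 0.261) = min(1, 0.502) = 0.502
So the right-hand bound is x ⇒ (x ∧ y) = 0.502.
The residuum of the Łukasiewicz t-norm gives the supremum: min(1, 1 − 0.739 + 0.502).
1 − 0.739 + 0.502 = 0.763, so t = min(1, 0.763) = 0.763.
Check: 0.739 ⊙ 0.763 = max(0, 0.502) = 0.502 ≤ 0.502.

0.763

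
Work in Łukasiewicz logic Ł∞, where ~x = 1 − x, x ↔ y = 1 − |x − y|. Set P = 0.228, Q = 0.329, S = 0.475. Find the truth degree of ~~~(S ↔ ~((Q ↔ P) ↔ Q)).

0.095

Q ↔ P = 1 − |0.329 − 0.228| = 1 − 0.101 = 0.899
(Q ↔ P) ↔ Q = 1 − |0.899 − 0.329| = 1 − 0.570 = 0.430
~((Q ↔ P) ↔ Q) = 1 − 0.430 = 0.570
S ↔ ~((Q ↔ P) ↔ Q) = 1 − |0.475 − 0.570| = 1 − 0.095 = 0.905
~(S ↔ ~((Q ↔ P) ↔ Q)) = 1 − 0.905 = 0.095
~~(S ↔ ~((Q ↔ P) ↔ Q)) = 1 − 0.095 = 0.905
~~~(S ↔ ~((Q ↔ P) ↔ Q)) = 1 − 0.905 = 0.095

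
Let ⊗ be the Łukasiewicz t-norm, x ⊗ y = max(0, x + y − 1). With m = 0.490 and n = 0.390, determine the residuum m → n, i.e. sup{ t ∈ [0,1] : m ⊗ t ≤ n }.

The residuum of the Łukasiewicz t-norm gives the supremum: min(1, 1 − 0.490 + 0.390).
1 − 0.490 + 0.390 = 0.900, so t = min(1, 0.900) = 0.900.
Check: 0.490 ⊗ 0.900 = max(0, 0.390) = 0.390 ≤ 0.390.

0.900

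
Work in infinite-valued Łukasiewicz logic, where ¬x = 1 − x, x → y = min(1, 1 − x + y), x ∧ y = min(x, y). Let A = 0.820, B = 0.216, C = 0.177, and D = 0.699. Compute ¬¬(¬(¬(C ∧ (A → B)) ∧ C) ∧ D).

A → B = min(1, 1 − 0.820 + 0.216) = min(1, 0.396) = 0.396
C ∧ (A → B) = min(0.177, 0.396) = 0.177
¬(C ∧ (A → B)) = 1 − 0.177 = 0.823
¬(C ∧ (A → B)) ∧ C = min(0.823, 0.177) = 0.177
¬(¬(C ∧ (A → B)) ∧ C) = 1 − 0.177 = 0.823
¬(¬(C ∧ (A → B)) ∧ C) ∧ D = min(0.823, 0.699) = 0.699
¬(¬(¬(C ∧ (A → B)) ∧ C) ∧ D) = 1 − 0.699 = 0.301
¬¬(¬(¬(C ∧ (A → B)) ∧ C) ∧ D) = 1 − 0.301 = 0.699

0.699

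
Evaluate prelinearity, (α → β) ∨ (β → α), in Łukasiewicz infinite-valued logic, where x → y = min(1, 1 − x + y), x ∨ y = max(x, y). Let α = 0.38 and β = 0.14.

1.00

α → β = min(1, 1 − 0.38 + 0.14) = min(1, 0.76) = 0.76
β → α = min(1, 1 − 0.14 + 0.38) = min(1, 1.24) = 1.00
(α → β) ∨ (β → α) = max(0.76, 1.00) = 1.00
(As expected: a Ł∞-tautology — holds in every MV-chain.)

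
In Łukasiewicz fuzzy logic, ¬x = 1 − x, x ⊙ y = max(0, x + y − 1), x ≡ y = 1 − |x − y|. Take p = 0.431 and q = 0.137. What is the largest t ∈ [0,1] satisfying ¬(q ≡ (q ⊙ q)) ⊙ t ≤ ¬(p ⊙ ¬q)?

1.000

q ⊙ q = max(0, 0.137 + 0.137 − 1) = max(0, -0.726) = 0.000
q ≡ (q ⊙ q) = 1 − |0.137 − 0.000| = 1 − 0.137 = 0.863
¬(q ≡ (q ⊙ q)) = 1 − 0.863 = 0.137
So the left factor is ¬(q ≡ (q ⊙ q)) = 0.137.
¬q = 1 − 0.137 = 0.863
p ⊙ ¬q = max(0, 0.431 + 0.863 − 1) = max(0, 0.294) = 0.294
¬(p ⊙ ¬q) = 1 − 0.294 = 0.706
So the right-hand bound is ¬(p ⊙ ¬q) = 0.706.
The residuum of the Łukasiewicz t-norm gives the supremum: min(1, 1 − 0.137 + 0.706).
1 − 0.137 + 0.706 = 1.569, so t = min(1, 1.569) = 1.000.
Check: 0.137 ⊙ 1.000 = max(0, 0.137) = 0.137 ≤ 0.706.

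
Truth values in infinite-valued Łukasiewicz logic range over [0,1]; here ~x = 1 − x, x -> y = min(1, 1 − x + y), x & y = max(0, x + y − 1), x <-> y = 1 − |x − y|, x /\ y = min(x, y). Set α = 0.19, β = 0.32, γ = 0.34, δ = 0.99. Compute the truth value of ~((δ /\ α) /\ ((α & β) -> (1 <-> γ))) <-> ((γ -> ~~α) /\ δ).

0.96

δ /\ α = min(0.99, 0.19) = 0.19
α & β = max(0, 0.19 + 0.32 − 1) = max(0, -0.49) = 0.00
1 <-> γ = 1 − |1.00 − 0.34| = 1 − 0.66 = 0.34
(α & β) -> (1 <-> γ) = min(1, 1 − 0.00 + 0.34) = min(1, 1.34) = 1.00
(δ /\ α) /\ ((α & β) -> (1 <-> γ)) = min(0.19, 1.00) = 0.19
~((δ /\ α) /\ ((α & β) -> (1 <-> γ))) = 1 − 0.19 = 0.81
~α = 1 − 0.19 = 0.81
~~α = 1 − 0.81 = 0.19
γ -> ~~α = min(1, 1 − 0.34 + 0.19) = min(1, 0.85) = 0.85
(γ -> ~~α) /\ δ = min(0.85, 0.99) = 0.85
~((δ /\ α) /\ ((α & β) -> (1 <-> γ))) <-> ((γ -> ~~α) /\ δ) = 1 − |0.81 − 0.85| = 1 − 0.04 = 0.96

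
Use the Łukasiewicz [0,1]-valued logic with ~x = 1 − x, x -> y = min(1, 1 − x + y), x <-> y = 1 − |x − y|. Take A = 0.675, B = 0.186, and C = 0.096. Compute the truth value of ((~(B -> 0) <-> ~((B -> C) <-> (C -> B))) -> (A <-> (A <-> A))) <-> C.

0.325

B -> 0 = min(1, 1 − 0.186 + 0.000) = min(1, 0.814) = 0.814
~(B -> 0) = 1 − 0.814 = 0.186
B -> C = min(1, 1 − 0.186 + 0.096) = min(1, 0.910) = 0.910
C -> B = min(1, 1 − 0.096 + 0.186) = min(1, 1.090) = 1.000
(B -> C) <-> (C -> B) = 1 − |0.910 − 1.000| = 1 − 0.090 = 0.910
~((B -> C) <-> (C -> B)) = 1 − 0.910 = 0.090
~(B -> 0) <-> ~((B -> C) <-> (C -> B)) = 1 − |0.186 − 0.090| = 1 − 0.096 = 0.904
A <-> A = 1 − |0.675 − 0.675| = 1 − 0.000 = 1.000
A <-> (A <-> A) = 1 − |0.675 − 1.000| = 1 − 0.325 = 0.675
(~(B -> 0) <-> ~((B -> C) <-> (C -> B))) -> (A <-> (A <-> A)) = min(1, 1 − 0.904 + 0.675) = min(1, 0.771) = 0.771
((~(B -> 0) <-> ~((B -> C) <-> (C -> B))) -> (A <-> (A <-> A))) <-> C = 1 − |0.771 − 0.096| = 1 − 0.675 = 0.325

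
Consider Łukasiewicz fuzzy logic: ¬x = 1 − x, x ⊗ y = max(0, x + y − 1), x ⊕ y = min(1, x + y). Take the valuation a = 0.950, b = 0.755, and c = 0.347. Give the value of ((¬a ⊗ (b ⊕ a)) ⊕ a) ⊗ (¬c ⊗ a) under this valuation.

¬a = 1 − 0.950 = 0.050
b ⊕ a = min(1, 0.755 + 0.950) = min(1, 1.705) = 1.000
¬a ⊗ (b ⊕ a) = max(0, 0.050 + 1.000 − 1) = max(0, 0.050) = 0.050
(¬a ⊗ (b ⊕ a)) ⊕ a = min(1, 0.050 + 0.950) = min(1, 1.000) = 1.000
¬c = 1 − 0.347 = 0.653
¬c ⊗ a = max(0, 0.653 + 0.950 − 1) = max(0, 0.603) = 0.603
((¬a ⊗ (b ⊕ a)) ⊕ a) ⊗ (¬c ⊗ a) = max(0, 1.000 + 0.603 − 1) = max(0, 0.603) = 0.603

0.603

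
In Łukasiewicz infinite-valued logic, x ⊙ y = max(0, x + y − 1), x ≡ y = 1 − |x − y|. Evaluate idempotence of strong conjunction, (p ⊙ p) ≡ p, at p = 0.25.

0.75

p ⊙ p = max(0, 0.25 + 0.25 − 1) = max(0, -0.50) = 0.00
(p ⊙ p) ≡ p = 1 − |0.00 − 0.25| = 1 − 0.25 = 0.75
(The value 0.75 < 1 shows this instance is not satisfied; fails in Ł∞ since a ⊗ a = max(0, 2a−1) ≠ a in general.)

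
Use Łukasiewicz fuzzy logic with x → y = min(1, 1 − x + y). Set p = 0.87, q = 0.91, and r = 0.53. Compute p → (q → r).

q → r = min(1, 1 − 0.91 + 0.53) = min(1, 0.62) = 0.62
p → (q → r) = min(1, 1 − 0.87 + 0.62) = min(1, 0.75) = 0.75

0.75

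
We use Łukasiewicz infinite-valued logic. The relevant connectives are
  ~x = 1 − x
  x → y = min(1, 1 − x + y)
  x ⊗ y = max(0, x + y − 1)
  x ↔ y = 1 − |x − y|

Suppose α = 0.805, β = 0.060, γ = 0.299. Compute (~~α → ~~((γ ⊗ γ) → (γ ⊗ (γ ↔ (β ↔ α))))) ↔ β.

0.060

~α = 1 − 0.805 = 0.195
~~α = 1 − 0.195 = 0.805
γ ⊗ γ = max(0, 0.299 + 0.299 − 1) = max(0, -0.402) = 0.000
β ↔ α = 1 − |0.060 − 0.805| = 1 − 0.745 = 0.255
γ ↔ (β ↔ α) = 1 − |0.299 − 0.255| = 1 − 0.044 = 0.956
γ ⊗ (γ ↔ (β ↔ α)) = max(0, 0.299 + 0.956 − 1) = max(0, 0.255) = 0.255
(γ ⊗ γ) → (γ ⊗ (γ ↔ (β ↔ α))) = min(1, 1 − 0.000 + 0.255) = min(1, 1.255) = 1.000
~((γ ⊗ γ) → (γ ⊗ (γ ↔ (β ↔ α)))) = 1 − 1.000 = 0.000
~~((γ ⊗ γ) → (γ ⊗ (γ ↔ (β ↔ α)))) = 1 − 0.000 = 1.000
~~α → ~~((γ ⊗ γ) → (γ ⊗ (γ ↔ (β ↔ α)))) = min(1, 1 − 0.805 + 1.000) = min(1, 1.195) = 1.000
(~~α → ~~((γ ⊗ γ) → (γ ⊗ (γ ↔ (β ↔ α))))) ↔ β = 1 − |1.000 − 0.060| = 1 − 0.940 = 0.060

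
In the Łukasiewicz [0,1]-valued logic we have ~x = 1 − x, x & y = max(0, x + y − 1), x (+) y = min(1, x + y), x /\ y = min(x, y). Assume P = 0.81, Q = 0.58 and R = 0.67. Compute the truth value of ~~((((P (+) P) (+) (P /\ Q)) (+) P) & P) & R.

0.48

P (+) P = min(1, 0.81 + 0.81) = min(1, 1.62) = 1.00
P /\ Q = min(0.81, 0.58) = 0.58
(P (+) P) (+) (P /\ Q) = min(1, 1.00 + 0.58) = min(1, 1.58) = 1.00
((P (+) P) (+) (P /\ Q)) (+) P = min(1, 1.00 + 0.81) = min(1, 1.81) = 1.00
(((P (+) P) (+) (P /\ Q)) (+) P) & P = max(0, 1.00 + 0.81 − 1) = max(0, 0.81) = 0.81
~((((P (+) P) (+) (P /\ Q)) (+) P) & P) = 1 − 0.81 = 0.19
~~((((P (+) P) (+) (P /\ Q)) (+) P) & P) = 1 − 0.19 = 0.81
~~((((P (+) P) (+) (P /\ Q)) (+) P) & P) & R = max(0, 0.81 + 0.67 − 1) = max(0, 0.48) = 0.48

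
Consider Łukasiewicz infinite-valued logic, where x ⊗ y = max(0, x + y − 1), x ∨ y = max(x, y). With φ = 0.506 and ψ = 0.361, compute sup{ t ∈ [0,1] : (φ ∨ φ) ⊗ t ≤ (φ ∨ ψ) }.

φ ∨ φ = max(0.506, 0.506) = 0.506
So the left factor is φ ∨ φ = 0.506.
φ ∨ ψ = max(0.506, 0.361) = 0.506
So the right-hand bound is φ ∨ ψ = 0.506.
The residuum of the Łukasiewicz t-norm gives the supremum: min(1, 1 − 0.506 + 0.506).
1 − 0.506 + 0.506 = 1.000, so t = min(1, 1.000) = 1.000.
Check: 0.506 ⊗ 1.000 = max(0, 0.506) = 0.506 ≤ 0.506.

1.000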